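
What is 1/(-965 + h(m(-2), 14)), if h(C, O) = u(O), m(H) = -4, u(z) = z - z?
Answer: -1/965 ≈ -0.0010363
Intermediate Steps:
u(z) = 0
h(C, O) = 0
1/(-965 + h(m(-2), 14)) = 1/(-965 + 0) = 1/(-965) = -1/965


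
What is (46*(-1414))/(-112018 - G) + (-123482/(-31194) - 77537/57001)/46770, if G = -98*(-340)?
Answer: 13259339697655234/29623742840127555 ≈ 0.44759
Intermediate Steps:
G = 33320
(46*(-1414))/(-112018 - G) + (-123482/(-31194) - 77537/57001)/46770 = (46*(-1414))/(-112018 - 1*33320) + (-123482/(-31194) - 77537/57001)/46770 = -65044/(-112018 - 33320) + (-123482*(-1/31194) - 77537*1/57001)*(1/46770) = -65044/(-145338) + (61741/15597 - 4561/3353)*(1/46770) = -65044*(-1/145338) + (135879656/52296741)*(1/46770) = 32522/72669 + 67939828/1222959288285 = 13259339697655234/29623742840127555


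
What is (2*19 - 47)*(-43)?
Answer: 387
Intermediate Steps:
(2*19 - 47)*(-43) = (38 - 47)*(-43) = -9*(-43) = 387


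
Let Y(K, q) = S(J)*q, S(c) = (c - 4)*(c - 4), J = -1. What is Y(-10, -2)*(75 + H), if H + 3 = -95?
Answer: 1150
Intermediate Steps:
H = -98 (H = -3 - 95 = -98)
S(c) = (-4 + c)² (S(c) = (-4 + c)*(-4 + c) = (-4 + c)²)
Y(K, q) = 25*q (Y(K, q) = (-4 - 1)²*q = (-5)²*q = 25*q)
Y(-10, -2)*(75 + H) = (25*(-2))*(75 - 98) = -50*(-23) = 1150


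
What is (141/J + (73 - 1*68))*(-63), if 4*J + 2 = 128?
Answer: -597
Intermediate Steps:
J = 63/2 (J = -½ + (¼)*128 = -½ + 32 = 63/2 ≈ 31.500)
(141/J + (73 - 1*68))*(-63) = (141/(63/2) + (73 - 1*68))*(-63) = (141*(2/63) + (73 - 68))*(-63) = (94/21 + 5)*(-63) = (199/21)*(-63) = -597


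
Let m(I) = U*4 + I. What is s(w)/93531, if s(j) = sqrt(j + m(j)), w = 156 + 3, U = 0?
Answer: sqrt(318)/93531 ≈ 0.00019066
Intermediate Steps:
w = 159
m(I) = I (m(I) = 0*4 + I = 0 + I = I)
s(j) = sqrt(2)*sqrt(j) (s(j) = sqrt(j + j) = sqrt(2*j) = sqrt(2)*sqrt(j))
s(w)/93531 = (sqrt(2)*sqrt(159))/93531 = sqrt(318)*(1/93531) = sqrt(318)/93531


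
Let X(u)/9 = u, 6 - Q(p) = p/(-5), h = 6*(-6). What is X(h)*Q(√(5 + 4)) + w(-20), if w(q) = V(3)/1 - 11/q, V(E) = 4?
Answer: -42677/20 ≈ -2133.9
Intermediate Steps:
h = -36
Q(p) = 6 + p/5 (Q(p) = 6 - p/(-5) = 6 - p*(-1)/5 = 6 - (-1)*p/5 = 6 + p/5)
X(u) = 9*u
w(q) = 4 - 11/q (w(q) = 4/1 - 11/q = 4*1 - 11/q = 4 - 11/q)
X(h)*Q(√(5 + 4)) + w(-20) = (9*(-36))*(6 + √(5 + 4)/5) + (4 - 11/(-20)) = -324*(6 + √9/5) + (4 - 11*(-1/20)) = -324*(6 + (⅕)*3) + (4 + 11/20) = -324*(6 + ⅗) + 91/20 = -324*33/5 + 91/20 = -10692/5 + 91/20 = -42677/20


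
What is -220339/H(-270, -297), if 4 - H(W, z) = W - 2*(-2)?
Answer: -220339/270 ≈ -816.07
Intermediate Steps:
H(W, z) = -W (H(W, z) = 4 - (W - 2*(-2)) = 4 - (W + 4) = 4 - (4 + W) = 4 + (-4 - W) = -W)
-220339/H(-270, -297) = -220339/((-1*(-270))) = -220339/270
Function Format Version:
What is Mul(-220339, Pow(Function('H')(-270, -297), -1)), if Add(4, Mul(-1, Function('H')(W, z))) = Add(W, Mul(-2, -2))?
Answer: Rational(-220339, 270) ≈ -816.07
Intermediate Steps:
Function('H')(W, z) = Mul(-1, W) (Function('H')(W, z) = Add(4, Mul(-1, Add(W, Mul(-2, -2)))) = Add(4, Mul(-1, Add(W, 4))) = Add(4, Mul(-1, Add(4, W))) = Add(4, Add(-4, Mul(-1, W))) = Mul(-1, W))
Mul(-220339, Pow(Function('H')(-270, -297), -1)) = Mul(-220339, Pow(Mul(-1, -270), -1)) = Mul(-220339, Pow(270, -1)) = Mul(-220339, Rational(1, 270)) = Rational(-220339, 270)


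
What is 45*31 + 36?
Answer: 1431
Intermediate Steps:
45*31 + 36 = 1395 + 36 = 1431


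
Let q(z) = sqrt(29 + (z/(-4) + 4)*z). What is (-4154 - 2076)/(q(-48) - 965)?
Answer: 3005975/465982 + 3115*I*sqrt(739)/465982 ≈ 6.4508 + 0.18172*I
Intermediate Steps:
q(z) = sqrt(29 + z*(4 - z/4)) (q(z) = sqrt(29 + (z*(-1/4) + 4)*z) = sqrt(29 + (-z/4 + 4)*z) = sqrt(29 + (4 - z/4)*z) = sqrt(29 + z*(4 - z/4)))
(-4154 - 2076)/(q(-48) - 965) = (-4154 - 2076)/(sqrt(116 - 1*(-48)**2 + 16*(-48))/2 - 965) = -6230/(sqrt(116 - 1*2304 - 768)/2 - 965) = -6230/(sqrt(116 - 2304 - 768)/2 - 965) = -6230/(sqrt(-2956)/2 - 965) = -6230/((2*I*sqrt(739))/2 - 965) = -6230/(I*sqrt(739) - 965) = -6230/(-965 + I*sqrt(739))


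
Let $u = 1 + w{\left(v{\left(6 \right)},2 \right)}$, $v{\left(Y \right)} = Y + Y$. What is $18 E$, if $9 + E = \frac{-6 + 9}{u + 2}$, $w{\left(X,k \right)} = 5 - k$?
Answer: $-153$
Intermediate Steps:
$v{\left(Y \right)} = 2 Y$
$u = 4$ ($u = 1 + \left(5 - 2\right) = 1 + 3 = 4$)
$E = - \frac{17}{2}$ ($E = -9 + \frac{-6 + 9}{4 + 2} = -9 + \frac{3}{6} = -9 + 3 \cdot \frac{1}{6} = -9 + \frac{1}{2} = - \frac{17}{2} \approx -8.5$)
$18 E = 18 \left(- \frac{17}{2}\right) = -153$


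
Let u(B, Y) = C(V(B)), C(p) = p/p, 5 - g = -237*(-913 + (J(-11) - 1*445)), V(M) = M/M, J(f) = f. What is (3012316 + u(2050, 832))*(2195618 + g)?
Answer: 5636557200890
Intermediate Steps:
V(M) = 1
g = -324448 (g = 5 - (-237)*(-913 + (-11 - 1*445)) = 5 - (-237)*(-913 + (-11 - 445)) = 5 - (-237)*(-913 - 456) = 5 - (-237)*(-1369) = 5 - 1*324453 = 5 - 324453 = -324448)
C(p) = 1
u(B, Y) = 1
(3012316 + u(2050, 832))*(2195618 + g) = (3012316 + 1)*(2195618 - 324448) = 3012317*1871170 = 5636557200890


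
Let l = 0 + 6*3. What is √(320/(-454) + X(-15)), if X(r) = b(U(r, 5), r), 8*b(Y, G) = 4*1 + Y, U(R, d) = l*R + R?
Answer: 23*I*√55842/908 ≈ 5.9858*I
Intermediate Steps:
l = 18 (l = 0 + 18 = 18)
U(R, d) = 19*R (U(R, d) = 18*R + R = 19*R)
b(Y, G) = ½ + Y/8 (b(Y, G) = (4*1 + Y)/8 = (4 + Y)/8 = ½ + Y/8)
X(r) = ½ + 19*r/8 (X(r) = ½ + (19*r)/8 = ½ + 19*r/8)
√(320/(-454) + X(-15)) = √(320/(-454) + (½ + (19/8)*(-15))) = √(320*(-1/454) + (½ - 285/8)) = √(-160/227 - 281/8) = √(-65067/1816) = 23*I*√55842/908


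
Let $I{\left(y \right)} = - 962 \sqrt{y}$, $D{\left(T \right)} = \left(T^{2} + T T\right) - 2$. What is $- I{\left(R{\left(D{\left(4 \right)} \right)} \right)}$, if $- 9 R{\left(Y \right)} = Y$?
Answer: $\frac{962 i \sqrt{30}}{3} \approx 1756.4 i$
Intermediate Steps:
$D{\left(T \right)} = -2 + 2 T^{2}$ ($D{\left(T \right)} = \left(T^{2} + T^{2}\right) - 2 = 2 T^{2} - 2 = -2 + 2 T^{2}$)
$R{\left(Y \right)} = - \frac{Y}{9}$
$- I{\left(R{\left(D{\left(4 \right)} \right)} \right)} = - \left(-962\right) \sqrt{- \frac{-2 + 2 \cdot 4^{2}}{9}} = - \left(-962\right) \sqrt{- \frac{-2 + 2 \cdot 16}{9}} = - \left(-962\right) \sqrt{- \frac{-2 + 32}{9}} = - \left(-962\right) \sqrt{\left(- \frac{1}{9}\right) 30} = - \left(-962\right) \sqrt{- \frac{10}{3}} = - \left(-962\right) \frac{i \sqrt{30}}{3} = - \frac{\left(-962\right) i \sqrt{30}}{3} = \frac{962 i \sqrt{30}}{3}$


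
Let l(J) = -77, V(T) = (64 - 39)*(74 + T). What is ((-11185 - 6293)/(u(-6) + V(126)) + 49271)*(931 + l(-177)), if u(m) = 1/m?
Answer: 1262191385294/29999 ≈ 4.2074e+7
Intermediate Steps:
V(T) = 1850 + 25*T (V(T) = 25*(74 + T) = 1850 + 25*T)
((-11185 - 6293)/(u(-6) + V(126)) + 49271)*(931 + l(-177)) = ((-11185 - 6293)/(1/(-6) + (1850 + 25*126)) + 49271)*(931 - 77) = (-17478/(-⅙ + (1850 + 3150)) + 49271)*854 = (-17478/(-⅙ + 5000) + 49271)*854 = (-17478/29999/6 + 49271)*854 = (-17478*6/29999 + 49271)*854 = (-104868/29999 + 49271)*854 = (1477975861/29999)*854 = 1262191385294/29999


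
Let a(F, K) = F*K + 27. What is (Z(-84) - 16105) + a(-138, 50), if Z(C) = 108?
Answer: -22870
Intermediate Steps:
a(F, K) = 27 + F*K
(Z(-84) - 16105) + a(-138, 50) = (108 - 16105) + (27 - 138*50) = -15997 + (27 - 6900) = -15997 - 6873 = -22870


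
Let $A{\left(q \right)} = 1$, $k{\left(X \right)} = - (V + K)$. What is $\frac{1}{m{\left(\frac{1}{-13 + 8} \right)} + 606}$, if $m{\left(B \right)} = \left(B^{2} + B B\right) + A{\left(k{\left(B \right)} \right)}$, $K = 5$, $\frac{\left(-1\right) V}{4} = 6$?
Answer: $\frac{25}{15177} \approx 0.0016472$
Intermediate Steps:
$V = -24$ ($V = \left(-4\right) 6 = -24$)
$k{\left(X \right)} = 19$ ($k{\left(X \right)} = - (-24 + 5) = \left(-1\right) \left(-19\right) = 19$)
$m{\left(B \right)} = 1 + 2 B^{2}$ ($m{\left(B \right)} = \left(B^{2} + B B\right) + 1 = \left(B^{2} + B^{2}\right) + 1 = 2 B^{2} + 1 = 1 + 2 B^{2}$)
$\frac{1}{m{\left(\frac{1}{-13 + 8} \right)} + 606} = \frac{1}{\left(1 + 2 \left(\frac{1}{-13 + 8}\right)^{2}\right) + 606} = \frac{1}{\left(1 + 2 \left(\frac{1}{-5}\right)^{2}\right) + 606} = \frac{1}{\left(1 + 2 \left(- \frac{1}{5}\right)^{2}\right) + 606} = \frac{1}{\left(1 + 2 \cdot \frac{1}{25}\right) + 606} = \frac{1}{\left(1 + \frac{2}{25}\right) + 606} = \frac{1}{\frac{27}{25} + 606} = \frac{1}{\frac{15177}{25}} = \frac{25}{15177}$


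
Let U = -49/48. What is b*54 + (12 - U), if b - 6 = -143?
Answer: -354479/48 ≈ -7385.0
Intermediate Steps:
b = -137 (b = 6 - 143 = -137)
U = -49/48 (U = -49*1/48 = -49/48 ≈ -1.0208)
b*54 + (12 - U) = -137*54 + (12 - 1*(-49/48)) = -7398 + (12 + 49/48) = -7398 + 625/48 = -354479/48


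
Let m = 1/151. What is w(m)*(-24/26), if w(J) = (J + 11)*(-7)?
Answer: 139608/1963 ≈ 71.120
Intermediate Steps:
m = 1/151 ≈ 0.0066225
w(J) = -77 - 7*J (w(J) = (11 + J)*(-7) = -77 - 7*J)
w(m)*(-24/26) = (-77 - 7*1/151)*(-24/26) = (-77 - 7/151)*(-24*1/26) = -11634/151*(-12/13) = 139608/1963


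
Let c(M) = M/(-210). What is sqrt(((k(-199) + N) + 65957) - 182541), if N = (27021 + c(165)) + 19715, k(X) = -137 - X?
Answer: I*sqrt(13678210)/14 ≈ 264.17*I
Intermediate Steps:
c(M) = -M/210 (c(M) = M*(-1/210) = -M/210)
N = 654293/14 (N = (27021 - 1/210*165) + 19715 = (27021 - 11/14) + 19715 = 378283/14 + 19715 = 654293/14 ≈ 46735.)
sqrt(((k(-199) + N) + 65957) - 182541) = sqrt((((-137 - 1*(-199)) + 654293/14) + 65957) - 182541) = sqrt((((-137 + 199) + 654293/14) + 65957) - 182541) = sqrt(((62 + 654293/14) + 65957) - 182541) = sqrt((655161/14 + 65957) - 182541) = sqrt(1578559/14 - 182541) = sqrt(-977015/14) = I*sqrt(13678210)/14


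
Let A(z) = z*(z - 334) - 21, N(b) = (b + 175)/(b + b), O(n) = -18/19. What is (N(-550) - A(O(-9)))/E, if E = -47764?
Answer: 4701309/758683376 ≈ 0.0061967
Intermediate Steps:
O(n) = -18/19 (O(n) = -18*1/19 = -18/19)
N(b) = (175 + b)/(2*b) (N(b) = (175 + b)/((2*b)) = (175 + b)*(1/(2*b)) = (175 + b)/(2*b))
A(z) = -21 + z*(-334 + z) (A(z) = z*(-334 + z) - 21 = -21 + z*(-334 + z))
(N(-550) - A(O(-9)))/E = ((1/2)*(175 - 550)/(-550) - (-21 + (-18/19)**2 - 334*(-18/19)))/(-47764) = ((1/2)*(-1/550)*(-375) - (-21 + 324/361 + 6012/19))*(-1/47764) = (15/44 - 1*106971/361)*(-1/47764) = (15/44 - 106971/361)*(-1/47764) = -4701309/15884*(-1/47764) = 4701309/758683376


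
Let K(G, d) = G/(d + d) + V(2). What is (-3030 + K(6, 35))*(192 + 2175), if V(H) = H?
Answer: -250847559/35 ≈ -7.1671e+6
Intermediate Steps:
K(G, d) = 2 + G/(2*d) (K(G, d) = G/(d + d) + 2 = G/((2*d)) + 2 = (1/(2*d))*G + 2 = G/(2*d) + 2 = 2 + G/(2*d))
(-3030 + K(6, 35))*(192 + 2175) = (-3030 + (2 + (½)*6/35))*(192 + 2175) = (-3030 + (2 + (½)*6*(1/35)))*2367 = (-3030 + (2 + 3/35))*2367 = (-3030 + 73/35)*2367 = -105977/35*2367 = -250847559/35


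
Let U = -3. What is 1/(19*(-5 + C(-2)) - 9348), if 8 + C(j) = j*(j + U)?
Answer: -1/9405 ≈ -0.00010633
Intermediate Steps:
C(j) = -8 + j*(-3 + j) (C(j) = -8 + j*(j - 3) = -8 + j*(-3 + j))
1/(19*(-5 + C(-2)) - 9348) = 1/(19*(-5 + (-8 + (-2)**2 - 3*(-2))) - 9348) = 1/(19*(-5 + (-8 + 4 + 6)) - 9348) = 1/(19*(-5 + 2) - 9348) = 1/(19*(-3) - 9348) = 1/(-57 - 9348) = 1/(-9405) = -1/9405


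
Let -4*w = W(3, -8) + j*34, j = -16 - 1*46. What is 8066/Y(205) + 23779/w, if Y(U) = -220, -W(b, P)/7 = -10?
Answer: 1121753/112090 ≈ 10.008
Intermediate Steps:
j = -62 (j = -16 - 46 = -62)
W(b, P) = 70 (W(b, P) = -7*(-10) = 70)
w = 1019/2 (w = -(70 - 62*34)/4 = -(70 - 2108)/4 = -¼*(-2038) = 1019/2 ≈ 509.50)
8066/Y(205) + 23779/w = 8066/(-220) + 23779/(1019/2) = 8066*(-1/220) + 23779*(2/1019) = -4033/110 + 47558/1019 = 1121753/112090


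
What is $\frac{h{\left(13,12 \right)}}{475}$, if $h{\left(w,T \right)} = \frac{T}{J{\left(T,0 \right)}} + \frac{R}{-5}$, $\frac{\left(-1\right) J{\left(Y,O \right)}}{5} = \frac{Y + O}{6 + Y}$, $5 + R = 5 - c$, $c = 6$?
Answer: $- \frac{12}{2375} \approx -0.0050526$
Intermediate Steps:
$R = -6$ ($R = -5 + \left(5 - 6\right) = -5 - 1 = -6$)
$J{\left(Y,O \right)} = - \frac{5 \left(O + Y\right)}{6 + Y}$ ($J{\left(Y,O \right)} = - 5 \frac{Y + O}{6 + Y} = - 5 \frac{O + Y}{6 + Y} = - \frac{5 \left(O + Y\right)}{6 + Y}$)
$h{\left(w,T \right)} = - \frac{T}{5}$ ($h{\left(w,T \right)} = \frac{T}{5 \frac{1}{6 + T} \left(\left(-1\right) 0 - T\right)} - \frac{6}{-5} = \frac{T}{5 \frac{1}{6 + T} \left(0 - T\right)} - - \frac{6}{5} = \frac{T}{5 \frac{1}{6 + T} \left(- T\right)} + \frac{6}{5} = \frac{T}{\left(-5\right) T \frac{1}{6 + T}} + \frac{6}{5} = T \left(- \frac{6 + T}{5 T}\right) + \frac{6}{5} = \left(- \frac{6}{5} - \frac{T}{5}\right) + \frac{6}{5} = - \frac{T}{5}$)
$\frac{h{\left(13,12 \right)}}{475} = \frac{\left(- \frac{1}{5}\right) 12}{475} = \left(- \frac{12}{5}\right) \frac{1}{475} = - \frac{12}{2375}$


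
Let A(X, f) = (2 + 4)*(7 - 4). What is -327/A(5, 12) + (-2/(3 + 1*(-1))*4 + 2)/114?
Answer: -691/38 ≈ -18.184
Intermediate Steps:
A(X, f) = 18 (A(X, f) = 6*3 = 18)
-327/A(5, 12) + (-2/(3 + 1*(-1))*4 + 2)/114 = -327/18 + (-2/(3 + 1*(-1))*4 + 2)/114 = -327*1/18 + (-2/(3 - 1)*4 + 2)*(1/114) = -109/6 + (-2/2*4 + 2)*(1/114) = -109/6 + (-2*1/2*4 + 2)*(1/114) = -109/6 + (-1*4 + 2)*(1/114) = -109/6 + (-4 + 2)*(1/114) = -109/6 - 2*1/114 = -109/6 - 1/57 = -691/38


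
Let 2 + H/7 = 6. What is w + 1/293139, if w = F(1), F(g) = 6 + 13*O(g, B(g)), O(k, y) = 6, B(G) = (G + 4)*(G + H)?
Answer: 24623677/293139 ≈ 84.000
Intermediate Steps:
H = 28 (H = -14 + 7*6 = -14 + 42 = 28)
B(G) = (4 + G)*(28 + G) (B(G) = (G + 4)*(G + 28) = (4 + G)*(28 + G))
F(g) = 84 (F(g) = 6 + 13*6 = 6 + 78 = 84)
w = 84
w + 1/293139 = 84 + 1/293139 = 24623677/293139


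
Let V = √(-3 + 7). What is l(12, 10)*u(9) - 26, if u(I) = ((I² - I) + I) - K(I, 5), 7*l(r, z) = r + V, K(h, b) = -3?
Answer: 142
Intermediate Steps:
V = 2 (V = √4 = 2)
l(r, z) = 2/7 + r/7 (l(r, z) = (r + 2)/7 = (2 + r)/7 = 2/7 + r/7)
u(I) = 3 + I² (u(I) = ((I² - I) + I) - 1*(-3) = I² + 3 = 3 + I²)
l(12, 10)*u(9) - 26 = (2/7 + (⅐)*12)*(3 + 9²) - 26 = (2/7 + 12/7)*(3 + 81) - 26 = 2*84 - 26 = 168 - 26 = 142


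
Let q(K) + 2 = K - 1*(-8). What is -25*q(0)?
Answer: -150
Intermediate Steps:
q(K) = 6 + K (q(K) = -2 + (K - 1*(-8)) = -2 + (K + 8) = -2 + (8 + K) = 6 + K)
-25*q(0) = -25*(6 + 0) = -25*6 = -150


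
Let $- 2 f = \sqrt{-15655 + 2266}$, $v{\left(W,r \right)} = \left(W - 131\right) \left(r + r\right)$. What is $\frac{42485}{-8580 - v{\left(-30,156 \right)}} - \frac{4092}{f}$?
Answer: $\frac{42485}{41652} - \frac{2728 i \sqrt{13389}}{4463} \approx 1.02 - 70.728 i$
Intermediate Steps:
$v{\left(W,r \right)} = 2 r \left(-131 + W\right)$ ($v{\left(W,r \right)} = \left(-131 + W\right) 2 r = 2 r \left(-131 + W\right)$)
$f = - \frac{i \sqrt{13389}}{2}$ ($f = - \frac{\sqrt{-15655 + 2266}}{2} = - \frac{\sqrt{-13389}}{2} = - \frac{i \sqrt{13389}}{2} \approx - 57.855 i$)
$\frac{42485}{-8580 - v{\left(-30,156 \right)}} - \frac{4092}{f} = \frac{42485}{-8580 - 2 \cdot 156 \left(-131 - 30\right)} - \frac{4092}{\left(- \frac{1}{2}\right) i \sqrt{13389}} = \frac{42485}{-8580 - 2 \cdot 156 \left(-161\right)} - 4092 \frac{2 i \sqrt{13389}}{13389} = \frac{42485}{-8580 - -50232} - \frac{2728 i \sqrt{13389}}{4463} = \frac{42485}{-8580 + 50232} - \frac{2728 i \sqrt{13389}}{4463} = \frac{42485}{41652} - \frac{2728 i \sqrt{13389}}{4463}$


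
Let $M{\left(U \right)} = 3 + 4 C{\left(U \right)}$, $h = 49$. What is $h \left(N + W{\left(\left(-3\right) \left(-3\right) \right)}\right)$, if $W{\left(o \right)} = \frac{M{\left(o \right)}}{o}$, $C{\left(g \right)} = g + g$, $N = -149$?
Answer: $- \frac{20678}{3} \approx -6892.7$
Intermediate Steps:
$C{\left(g \right)} = 2 g$
$M{\left(U \right)} = 3 + 8 U$ ($M{\left(U \right)} = 3 + 4 \cdot 2 U = 3 + 8 U$)
$W{\left(o \right)} = \frac{3 + 8 o}{o}$
$h \left(N + W{\left(\left(-3\right) \left(-3\right) \right)}\right) = 49 \left(-149 + \left(8 + \frac{3}{\left(-3\right) \left(-3\right)}\right)\right) = 49 \left(-149 + \left(8 + \frac{3}{9}\right)\right) = 49 \left(-149 + \left(8 + 3 \cdot \frac{1}{9}\right)\right) = 49 \left(-149 + \left(8 + \frac{1}{3}\right)\right) = 49 \left(-149 + \frac{25}{3}\right) = 49 \left(- \frac{422}{3}\right) = - \frac{20678}{3}$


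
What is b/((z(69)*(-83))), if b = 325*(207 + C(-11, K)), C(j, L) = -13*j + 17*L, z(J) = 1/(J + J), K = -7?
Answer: -10360350/83 ≈ -1.2482e+5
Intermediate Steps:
z(J) = 1/(2*J)
b = 75075 (b = 325*(207 + (-13*(-11) + 17*(-7))) = 325*(207 + (143 - 119)) = 325*(207 + 24) = 325*231 = 75075)
b/((z(69)*(-83))) = 75075/((((½)/69)*(-83))) = 75075/((((½)*(1/69))*(-83))) = 75075/(((1/138)*(-83))) = 75075/(-83/138) = 75075*(-138/83) = -10360350/83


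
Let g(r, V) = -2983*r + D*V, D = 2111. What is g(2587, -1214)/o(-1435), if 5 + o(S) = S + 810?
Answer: 2055955/126 ≈ 16317.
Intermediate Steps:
o(S) = 805 + S (o(S) = -5 + (S + 810) = -5 + (810 + S) = 805 + S)
g(r, V) = -2983*r + 2111*V
g(2587, -1214)/o(-1435) = (-2983*2587 + 2111*(-1214))/(805 - 1435) = (-7717021 - 2562754)/(-630) = -10279775*(-1/630) = 2055955/126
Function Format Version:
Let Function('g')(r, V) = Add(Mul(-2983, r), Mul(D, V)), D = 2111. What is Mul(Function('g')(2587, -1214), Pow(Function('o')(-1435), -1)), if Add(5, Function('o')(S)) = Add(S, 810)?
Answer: Rational(2055955, 126) ≈ 16317.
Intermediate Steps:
Function('o')(S) = Add(805, S) (Function('o')(S) = Add(-5, Add(S, 810)) = Add(-5, Add(810, S)) = Add(805, S))
Function('g')(r, V) = Add(Mul(-2983, r), Mul(2111, V))
Mul(Function('g')(2587, -1214), Pow(Function('o')(-1435), -1)) = Mul(Add(Mul(-2983, 2587), Mul(2111, -1214)), Pow(Add(805, -1435), -1)) = Mul(Add(-7717021, -2562754), Pow(-630, -1)) = Mul(-10279775, Rational(-1, 630)) = Rational(2055955, 126)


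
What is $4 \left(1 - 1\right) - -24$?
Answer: $24$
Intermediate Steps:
$4 \left(1 - 1\right) - -24 = 4 \cdot 0 + 24 = 0 + 24 = 24$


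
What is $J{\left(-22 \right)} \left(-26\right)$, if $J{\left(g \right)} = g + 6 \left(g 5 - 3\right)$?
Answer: $18200$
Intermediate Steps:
$J{\left(g \right)} = -18 + 31 g$ ($J{\left(g \right)} = g + 6 \left(5 g - 3\right) = g + 6 \left(-3 + 5 g\right) = g + \left(-18 + 30 g\right) = -18 + 31 g$)
$J{\left(-22 \right)} \left(-26\right) = \left(-18 + 31 \left(-22\right)\right) \left(-26\right) = \left(-18 - 682\right) \left(-26\right) = \left(-700\right) \left(-26\right) = 18200$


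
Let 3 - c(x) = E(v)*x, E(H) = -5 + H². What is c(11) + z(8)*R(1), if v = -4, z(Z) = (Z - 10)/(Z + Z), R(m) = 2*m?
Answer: -473/4 ≈ -118.25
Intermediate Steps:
z(Z) = (-10 + Z)/(2*Z) (z(Z) = (-10 + Z)/((2*Z)) = (-10 + Z)*(1/(2*Z)) = (-10 + Z)/(2*Z))
c(x) = 3 - 11*x (c(x) = 3 - (-5 + (-4)²)*x = 3 - (-5 + 16)*x = 3 - 11*x)
c(11) + z(8)*R(1) = (3 - 11*11) + ((½)*(-10 + 8)/8)*(2*1) = (3 - 121) + ((½)*(⅛)*(-2))*2 = -118 - ⅛*2 = -118 - ¼ = -473/4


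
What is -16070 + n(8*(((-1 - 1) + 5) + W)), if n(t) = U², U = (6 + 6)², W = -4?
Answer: 4666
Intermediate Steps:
U = 144 (U = 12² = 144)
n(t) = 20736 (n(t) = 144² = 20736)
-16070 + n(8*(((-1 - 1) + 5) + W)) = -16070 + 20736 = 4666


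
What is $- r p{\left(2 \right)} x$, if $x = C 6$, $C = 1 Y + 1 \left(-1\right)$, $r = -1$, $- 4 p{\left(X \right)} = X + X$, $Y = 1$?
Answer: $0$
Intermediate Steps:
$p{\left(X \right)} = - \frac{X}{2}$ ($p{\left(X \right)} = - \frac{X + X}{4} = - \frac{2 X}{4} = - \frac{X}{2}$)
$C = 0$ ($C = 1 \cdot 1 + 1 \left(-1\right) = 1 - 1 = 0$)
$x = 0$ ($x = 0 \cdot 6 = 0$)
$- r p{\left(2 \right)} x = - - \frac{\left(-1\right) 2}{2} \cdot 0 = - \left(-1\right) \left(-1\right) 0 = - 1 \cdot 0 = \left(-1\right) 0 = 0$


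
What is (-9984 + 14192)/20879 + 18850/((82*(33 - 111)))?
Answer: -14102107/5136234 ≈ -2.7456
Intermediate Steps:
(-9984 + 14192)/20879 + 18850/((82*(33 - 111))) = 4208*(1/20879) + 18850/((82*(-78))) = 4208/20879 + 18850/(-6396) = 4208/20879 + 18850*(-1/6396) = 4208/20879 - 725/246 = -14102107/5136234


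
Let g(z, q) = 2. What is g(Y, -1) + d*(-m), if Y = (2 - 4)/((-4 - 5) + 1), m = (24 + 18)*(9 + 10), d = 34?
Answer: -27130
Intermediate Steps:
m = 798 (m = 42*19 = 798)
Y = ¼ (Y = -2/(-9 + 1) = -2/(-8) = -2*(-⅛) = ¼ ≈ 0.25000)
g(Y, -1) + d*(-m) = 2 + 34*(-1*798) = 2 + 34*(-798) = 2 - 27132 = -27130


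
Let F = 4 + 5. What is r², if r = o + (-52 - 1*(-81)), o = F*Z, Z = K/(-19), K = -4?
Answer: 344569/361 ≈ 954.48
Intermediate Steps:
F = 9
Z = 4/19 (Z = -4/(-19) = -4*(-1/19) = 4/19 ≈ 0.21053)
o = 36/19 (o = 9*(4/19) = 36/19 ≈ 1.8947)
r = 587/19 (r = 36/19 + (-52 - 1*(-81)) = 36/19 + (-52 + 81) = 36/19 + 29 = 587/19 ≈ 30.895)
r² = (587/19)² = 344569/361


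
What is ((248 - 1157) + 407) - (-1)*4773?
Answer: 4271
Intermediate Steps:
((248 - 1157) + 407) - (-1)*4773 = (-909 + 407) - 1*(-4773) = -502 + 4773 = 4271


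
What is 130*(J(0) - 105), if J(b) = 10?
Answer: -12350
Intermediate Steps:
130*(J(0) - 105) = 130*(10 - 105) = 130*(-95) = -12350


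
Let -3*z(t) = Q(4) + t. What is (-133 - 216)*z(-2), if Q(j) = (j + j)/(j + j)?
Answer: -349/3 ≈ -116.33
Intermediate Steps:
Q(j) = 1 (Q(j) = (2*j)/((2*j)) = (2*j)*(1/(2*j)) = 1)
z(t) = -⅓ - t/3 (z(t) = -(1 + t)/3 = -⅓ - t/3)
(-133 - 216)*z(-2) = (-133 - 216)*(-⅓ - ⅓*(-2)) = -349*(-⅓ + ⅔) = -349*⅓ = -349/3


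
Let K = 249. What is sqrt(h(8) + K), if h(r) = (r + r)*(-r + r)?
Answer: sqrt(249) ≈ 15.780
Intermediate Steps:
h(r) = 0 (h(r) = (2*r)*0 = 0)
sqrt(h(8) + K) = sqrt(0 + 249) = sqrt(249)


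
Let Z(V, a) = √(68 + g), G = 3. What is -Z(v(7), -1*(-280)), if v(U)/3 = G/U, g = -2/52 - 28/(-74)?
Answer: -√63244766/962 ≈ -8.2668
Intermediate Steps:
g = 327/962 (g = -2*1/52 - 28*(-1/74) = -1/26 + 14/37 = 327/962 ≈ 0.33992)
v(U) = 9/U (v(U) = 3*(3/U) = 9/U)
Z(V, a) = √63244766/962 (Z(V, a) = √(68 + 327/962) = √(65743/962) = √63244766/962)
-Z(v(7), -1*(-280)) = -√63244766/962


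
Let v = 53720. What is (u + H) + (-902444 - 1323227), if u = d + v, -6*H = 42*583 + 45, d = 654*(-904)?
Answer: -5534511/2 ≈ -2.7673e+6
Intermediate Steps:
d = -591216
H = -8177/2 (H = -(42*583 + 45)/6 = -(24486 + 45)/6 = -⅙*24531 = -8177/2 ≈ -4088.5)
u = -537496 (u = -591216 + 53720 = -537496)
(u + H) + (-902444 - 1323227) = (-537496 - 8177/2) + (-902444 - 1323227) = -1083169/2 - 2225671 = -5534511/2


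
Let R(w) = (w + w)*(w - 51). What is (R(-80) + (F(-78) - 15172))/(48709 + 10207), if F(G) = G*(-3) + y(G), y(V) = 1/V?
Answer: 469715/4595448 ≈ 0.10221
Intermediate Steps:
y(V) = 1/V
F(G) = 1/G - 3*G (F(G) = G*(-3) + 1/G = -3*G + 1/G = 1/G - 3*G)
R(w) = 2*w*(-51 + w) (R(w) = (2*w)*(-51 + w) = 2*w*(-51 + w))
(R(-80) + (F(-78) - 15172))/(48709 + 10207) = (2*(-80)*(-51 - 80) + ((1/(-78) - 3*(-78)) - 15172))/(48709 + 10207) = (2*(-80)*(-131) + ((-1/78 + 234) - 15172))/58916 = (20960 + (18251/78 - 15172))*(1/58916) = (20960 - 1165165/78)*(1/58916) = (469715/78)*(1/58916) = 469715/4595448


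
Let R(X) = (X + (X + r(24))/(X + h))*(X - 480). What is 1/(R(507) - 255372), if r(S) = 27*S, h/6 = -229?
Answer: -289/69856782 ≈ -4.1370e-6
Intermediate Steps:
h = -1374 (h = 6*(-229) = -1374)
R(X) = (-480 + X)*(X + (648 + X)/(-1374 + X)) (R(X) = (X + (X + 27*24)/(X - 1374))*(X - 480) = (X + (X + 648)/(-1374 + X))*(-480 + X) = (X + (648 + X)/(-1374 + X))*(-480 + X) = (-480 + X)*(X + (648 + X)/(-1374 + X)))
1/(R(507) - 255372) = 1/((-311040 + 507**3 - 1853*507**2 + 659688*507)/(-1374 + 507) - 255372) = 1/((-311040 + 130323843 - 1853*257049 + 334461816)/(-867) - 255372) = 1/(-(-311040 + 130323843 - 476311797 + 334461816)/867 - 255372) = 1/(-1/867*(-11837178) - 255372) = 1/(3945726/289 - 255372) = 1/(-69856782/289) = -289/69856782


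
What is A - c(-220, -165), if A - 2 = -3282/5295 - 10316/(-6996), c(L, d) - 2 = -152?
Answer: 471860249/3086985 ≈ 152.85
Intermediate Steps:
c(L, d) = -150 (c(L, d) = 2 - 152 = -150)
A = 8812499/3086985 (A = 2 + (-3282/5295 - 10316/(-6996)) = 2 + (-3282*1/5295 - 10316*(-1/6996)) = 2 + (-1094/1765 + 2579/1749) = 2 + 2638529/3086985 = 8812499/3086985 ≈ 2.8547)
A - c(-220, -165) = 8812499/3086985 - 1*(-150) = 8812499/3086985 + 150 = 471860249/3086985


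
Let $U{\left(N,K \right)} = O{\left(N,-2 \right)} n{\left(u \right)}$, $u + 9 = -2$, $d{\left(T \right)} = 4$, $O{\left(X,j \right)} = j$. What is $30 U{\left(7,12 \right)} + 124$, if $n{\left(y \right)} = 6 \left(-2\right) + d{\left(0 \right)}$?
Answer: $604$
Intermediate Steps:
$u = -11$ ($u = -9 - 2 = -11$)
$n{\left(y \right)} = -8$ ($n{\left(y \right)} = 6 \left(-2\right) + 4 = -12 + 4 = -8$)
$U{\left(N,K \right)} = 16$ ($U{\left(N,K \right)} = \left(-2\right) \left(-8\right) = 16$)
$30 U{\left(7,12 \right)} + 124 = 30 \cdot 16 + 124 = 480 + 124 = 604$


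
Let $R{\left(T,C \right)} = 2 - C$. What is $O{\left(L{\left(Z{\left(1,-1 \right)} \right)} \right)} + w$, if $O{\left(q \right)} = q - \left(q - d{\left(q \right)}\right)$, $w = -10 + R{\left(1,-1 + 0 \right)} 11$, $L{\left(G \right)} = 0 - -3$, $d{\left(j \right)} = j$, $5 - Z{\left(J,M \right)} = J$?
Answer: $26$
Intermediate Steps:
$Z{\left(J,M \right)} = 5 - J$
$L{\left(G \right)} = 3$ ($L{\left(G \right)} = 0 + 3 = 3$)
$w = 23$ ($w = -10 + \left(2 - \left(-1 + 0\right)\right) 11 = -10 + \left(2 - -1\right) 11 = -10 + \left(2 + 1\right) 11 = -10 + 3 \cdot 11 = -10 + 33 = 23$)
$O{\left(q \right)} = q$ ($O{\left(q \right)} = q + \left(q - q\right) = q + 0 = q$)
$O{\left(L{\left(Z{\left(1,-1 \right)} \right)} \right)} + w = 3 + 23 = 26$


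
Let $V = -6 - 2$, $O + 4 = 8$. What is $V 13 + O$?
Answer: $-100$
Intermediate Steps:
$O = 4$ ($O = -4 + 8 = 4$)
$V = -8$ ($V = -6 - 2 = -8$)
$V 13 + O = \left(-8\right) 13 + 4 = -104 + 4 = -100$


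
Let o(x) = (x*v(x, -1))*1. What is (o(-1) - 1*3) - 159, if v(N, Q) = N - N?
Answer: -162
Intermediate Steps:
v(N, Q) = 0
o(x) = 0 (o(x) = (x*0)*1 = 0*1 = 0)
(o(-1) - 1*3) - 159 = (0 - 1*3) - 159 = (0 - 3) - 159 = -3 - 159 = -162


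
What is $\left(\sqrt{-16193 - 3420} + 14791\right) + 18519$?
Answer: $33310 + i \sqrt{19613} \approx 33310.0 + 140.05 i$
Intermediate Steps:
$\left(\sqrt{-16193 - 3420} + 14791\right) + 18519 = \left(\sqrt{-19613} + 14791\right) + 18519 = \left(i \sqrt{19613} + 14791\right) + 18519 = \left(14791 + i \sqrt{19613}\right) + 18519 = 33310 + i \sqrt{19613}$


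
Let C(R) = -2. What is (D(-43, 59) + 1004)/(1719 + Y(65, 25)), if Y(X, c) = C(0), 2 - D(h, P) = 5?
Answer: 1001/1717 ≈ 0.58299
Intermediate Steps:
D(h, P) = -3 (D(h, P) = 2 - 1*5 = 2 - 5 = -3)
Y(X, c) = -2
(D(-43, 59) + 1004)/(1719 + Y(65, 25)) = (-3 + 1004)/(1719 - 2) = 1001/1717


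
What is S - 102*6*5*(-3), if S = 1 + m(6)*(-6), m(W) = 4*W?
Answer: 9037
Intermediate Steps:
S = -143 (S = 1 + (4*6)*(-6) = 1 + 24*(-6) = 1 - 144 = -143)
S - 102*6*5*(-3) = -143 - 102*6*5*(-3) = -143 - 3060*(-3) = -143 - 102*(-90) = -143 + 9180 = 9037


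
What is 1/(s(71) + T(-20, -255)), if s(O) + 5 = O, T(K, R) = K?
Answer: 1/46 ≈ 0.021739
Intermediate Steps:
s(O) = -5 + O
1/(s(71) + T(-20, -255)) = 1/((-5 + 71) - 20) = 1/(66 - 20) = 1/46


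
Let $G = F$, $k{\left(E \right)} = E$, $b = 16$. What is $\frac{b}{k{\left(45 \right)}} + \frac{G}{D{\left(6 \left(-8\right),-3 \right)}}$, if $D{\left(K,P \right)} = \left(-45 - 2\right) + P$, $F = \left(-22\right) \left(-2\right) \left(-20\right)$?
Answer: $\frac{808}{45} \approx 17.956$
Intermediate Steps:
$F = -880$ ($F = 44 \left(-20\right) = -880$)
$G = -880$
$D{\left(K,P \right)} = -47 + P$
$\frac{b}{k{\left(45 \right)}} + \frac{G}{D{\left(6 \left(-8\right),-3 \right)}} = \frac{16}{45} - \frac{880}{-47 - 3} = 16 \cdot \frac{1}{45} - \frac{880}{-50} = \frac{16}{45} - - \frac{88}{5} = \frac{16}{45} + \frac{88}{5} = \frac{808}{45}$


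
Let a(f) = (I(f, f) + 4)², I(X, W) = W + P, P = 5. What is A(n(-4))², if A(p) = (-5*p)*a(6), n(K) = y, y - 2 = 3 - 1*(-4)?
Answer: 102515625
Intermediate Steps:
I(X, W) = 5 + W (I(X, W) = W + 5 = 5 + W)
y = 9 (y = 2 + (3 - 1*(-4)) = 2 + (3 + 4) = 2 + 7 = 9)
n(K) = 9
a(f) = (9 + f)² (a(f) = ((5 + f) + 4)² = (9 + f)²)
A(p) = -1125*p (A(p) = (-5*p)*(9 + 6)² = -5*p*15² = -5*p*225 = -1125*p)
A(n(-4))² = (-1125*9)² = (-10125)² = 102515625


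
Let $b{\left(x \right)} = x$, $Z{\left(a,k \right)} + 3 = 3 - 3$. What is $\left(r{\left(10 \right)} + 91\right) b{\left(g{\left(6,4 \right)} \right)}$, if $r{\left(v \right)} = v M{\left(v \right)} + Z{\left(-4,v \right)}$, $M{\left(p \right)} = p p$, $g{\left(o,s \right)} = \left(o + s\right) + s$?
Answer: $15232$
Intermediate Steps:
$g{\left(o,s \right)} = o + 2 s$
$Z{\left(a,k \right)} = -3$ ($Z{\left(a,k \right)} = -3 + \left(3 - 3\right) = -3 + 0 = -3$)
$M{\left(p \right)} = p^{2}$
$r{\left(v \right)} = -3 + v^{3}$ ($r{\left(v \right)} = v v^{2} - 3 = v^{3} - 3 = -3 + v^{3}$)
$\left(r{\left(10 \right)} + 91\right) b{\left(g{\left(6,4 \right)} \right)} = \left(\left(-3 + 10^{3}\right) + 91\right) \left(6 + 2 \cdot 4\right) = \left(\left(-3 + 1000\right) + 91\right) \left(6 + 8\right) = \left(997 + 91\right) 14 = 1088 \cdot 14 = 15232$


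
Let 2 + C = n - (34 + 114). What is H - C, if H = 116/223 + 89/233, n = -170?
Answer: 16673755/51959 ≈ 320.90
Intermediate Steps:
H = 46875/51959 (H = 116*(1/223) + 89*(1/233) = 116/223 + 89/233 = 46875/51959 ≈ 0.90215)
C = -320 (C = -2 + (-170 - (34 + 114)) = -2 + (-170 - 1*148) = -2 + (-170 - 148) = -2 - 318 = -320)
H - C = 46875/51959 - 1*(-320) = 46875/51959 + 320 = 16673755/51959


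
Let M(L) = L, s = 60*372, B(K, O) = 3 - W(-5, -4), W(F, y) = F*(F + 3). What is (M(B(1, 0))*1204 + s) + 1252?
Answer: 15144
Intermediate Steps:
W(F, y) = F*(3 + F)
B(K, O) = -7 (B(K, O) = 3 - (-5)*(3 - 5) = 3 - (-5)*(-2) = 3 - 1*10 = 3 - 10 = -7)
s = 22320
(M(B(1, 0))*1204 + s) + 1252 = (-7*1204 + 22320) + 1252 = (-8428 + 22320) + 1252 = 13892 + 1252 = 15144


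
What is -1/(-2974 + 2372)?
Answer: 1/602 ≈ 0.0016611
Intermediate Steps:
-1/(-2974 + 2372) = -1/(-602) = -1*(-1/602) = 1/602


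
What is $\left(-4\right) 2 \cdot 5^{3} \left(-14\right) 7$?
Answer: $98000$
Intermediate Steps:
$\left(-4\right) 2 \cdot 5^{3} \left(-14\right) 7 = \left(-8\right) 125 \left(-14\right) 7 = \left(-1000\right) \left(-14\right) 7 = 14000 \cdot 7 = 98000$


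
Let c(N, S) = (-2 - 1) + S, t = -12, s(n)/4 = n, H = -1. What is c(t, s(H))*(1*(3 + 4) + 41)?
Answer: -336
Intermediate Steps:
s(n) = 4*n
c(N, S) = -3 + S
c(t, s(H))*(1*(3 + 4) + 41) = (-3 + 4*(-1))*(1*(3 + 4) + 41) = (-3 - 4)*(1*7 + 41) = -7*(7 + 41) = -7*48 = -336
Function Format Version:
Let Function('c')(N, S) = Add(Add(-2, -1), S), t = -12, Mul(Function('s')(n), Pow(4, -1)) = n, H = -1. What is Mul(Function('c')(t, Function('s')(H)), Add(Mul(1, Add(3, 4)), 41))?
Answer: -336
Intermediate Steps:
Function('s')(n) = Mul(4, n)
Function('c')(N, S) = Add(-3, S)
Mul(Function('c')(t, Function('s')(H)), Add(Mul(1, Add(3, 4)), 41)) = Mul(Add(-3, Mul(4, -1)), Add(Mul(1, Add(3, 4)), 41)) = Mul(Add(-3, -4), Add(Mul(1, 7), 41)) = Mul(-7, Add(7, 41)) = Mul(-7, 48) = -336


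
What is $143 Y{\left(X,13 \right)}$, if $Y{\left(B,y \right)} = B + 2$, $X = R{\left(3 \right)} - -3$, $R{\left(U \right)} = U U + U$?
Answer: $2431$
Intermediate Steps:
$R{\left(U \right)} = U + U^{2}$ ($R{\left(U \right)} = U^{2} + U = U + U^{2}$)
$X = 15$ ($X = 3 \left(1 + 3\right) - -3 = 3 \cdot 4 + 3 = 12 + 3 = 15$)
$Y{\left(B,y \right)} = 2 + B$
$143 Y{\left(X,13 \right)} = 143 \left(2 + 15\right) = 143 \cdot 17 = 2431$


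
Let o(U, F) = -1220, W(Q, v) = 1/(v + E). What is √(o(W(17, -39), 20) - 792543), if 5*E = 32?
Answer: I*√793763 ≈ 890.93*I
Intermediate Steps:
E = 32/5 (E = (⅕)*32 = 32/5 ≈ 6.4000)
W(Q, v) = 1/(32/5 + v) (W(Q, v) = 1/(v + 32/5) = 1/(32/5 + v))
√(o(W(17, -39), 20) - 792543) = √(-1220 - 792543) = √(-793763) = I*√793763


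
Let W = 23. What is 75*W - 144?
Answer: 1581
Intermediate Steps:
75*W - 144 = 75*23 - 144 = 1725 - 144 = 1581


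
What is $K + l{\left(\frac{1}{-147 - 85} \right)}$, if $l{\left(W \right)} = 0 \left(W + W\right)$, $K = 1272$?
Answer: $1272$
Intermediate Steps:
$l{\left(W \right)} = 0$ ($l{\left(W \right)} = 0 \cdot 2 W = 0$)
$K + l{\left(\frac{1}{-147 - 85} \right)} = 1272 + 0 = 1272$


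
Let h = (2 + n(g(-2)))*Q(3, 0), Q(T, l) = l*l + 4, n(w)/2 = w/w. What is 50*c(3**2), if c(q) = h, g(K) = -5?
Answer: 800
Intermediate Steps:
n(w) = 2 (n(w) = 2*(w/w) = 2*1 = 2)
Q(T, l) = 4 + l**2 (Q(T, l) = l**2 + 4 = 4 + l**2)
h = 16 (h = (2 + 2)*(4 + 0**2) = 4*(4 + 0) = 4*4 = 16)
c(q) = 16
50*c(3**2) = 50*16 = 800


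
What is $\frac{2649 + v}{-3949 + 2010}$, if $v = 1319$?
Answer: $- \frac{3968}{1939} \approx -2.0464$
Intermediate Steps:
$\frac{2649 + v}{-3949 + 2010} = \frac{2649 + 1319}{-3949 + 2010} = \frac{3968}{-1939} = 3968 \left(- \frac{1}{1939}\right) = - \frac{3968}{1939}$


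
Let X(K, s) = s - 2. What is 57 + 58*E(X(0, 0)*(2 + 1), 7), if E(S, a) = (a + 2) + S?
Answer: 231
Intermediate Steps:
X(K, s) = -2 + s
E(S, a) = 2 + S + a (E(S, a) = (2 + a) + S = 2 + S + a)
57 + 58*E(X(0, 0)*(2 + 1), 7) = 57 + 58*(2 + (-2 + 0)*(2 + 1) + 7) = 57 + 58*(2 - 2*3 + 7) = 57 + 58*(2 - 6 + 7) = 57 + 58*3 = 57 + 174 = 231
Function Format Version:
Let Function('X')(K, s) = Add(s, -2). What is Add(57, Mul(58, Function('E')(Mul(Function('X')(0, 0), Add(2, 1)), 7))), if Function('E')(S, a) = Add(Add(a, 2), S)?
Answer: 231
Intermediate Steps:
Function('X')(K, s) = Add(-2, s)
Function('E')(S, a) = Add(2, S, a) (Function('E')(S, a) = Add(Add(2, a), S) = Add(2, S, a))
Add(57, Mul(58, Function('E')(Mul(Function('X')(0, 0), Add(2, 1)), 7))) = Add(57, Mul(58, Add(2, Mul(Add(-2, 0), Add(2, 1)), 7))) = Add(57, Mul(58, Add(2, Mul(-2, 3), 7))) = Add(57, Mul(58, Add(2, -6, 7))) = Add(57, Mul(58, 3)) = Add(57, 174) = 231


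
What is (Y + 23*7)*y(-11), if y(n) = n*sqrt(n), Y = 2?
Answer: -1793*I*sqrt(11) ≈ -5946.7*I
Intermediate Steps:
y(n) = n**(3/2)
(Y + 23*7)*y(-11) = (2 + 23*7)*(-11)**(3/2) = (2 + 161)*(-11*I*sqrt(11)) = 163*(-11*I*sqrt(11)) = -1793*I*sqrt(11)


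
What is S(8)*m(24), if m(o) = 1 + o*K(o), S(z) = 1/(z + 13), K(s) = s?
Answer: 577/21 ≈ 27.476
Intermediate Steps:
S(z) = 1/(13 + z)
m(o) = 1 + o² (m(o) = 1 + o*o = 1 + o²)
S(8)*m(24) = (1 + 24²)/(13 + 8) = (1 + 576)/21 = (1/21)*577 = 577/21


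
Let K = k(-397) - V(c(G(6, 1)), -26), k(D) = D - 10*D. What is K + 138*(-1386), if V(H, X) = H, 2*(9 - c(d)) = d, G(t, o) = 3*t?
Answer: -187695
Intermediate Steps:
k(D) = -9*D
c(d) = 9 - d/2
K = 3573 (K = -9*(-397) - (9 - 3*6/2) = 3573 - (9 - ½*18) = 3573 - (9 - 9) = 3573 - 1*0 = 3573 + 0 = 3573)
K + 138*(-1386) = 3573 + 138*(-1386) = 3573 - 191268 = -187695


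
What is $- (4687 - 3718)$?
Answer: $-969$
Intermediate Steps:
$- (4687 - 3718) = \left(-1\right) 969 = -969$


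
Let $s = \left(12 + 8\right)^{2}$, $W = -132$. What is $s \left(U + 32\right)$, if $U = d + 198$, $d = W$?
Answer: $39200$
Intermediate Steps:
$s = 400$ ($s = 20^{2} = 400$)
$d = -132$
$U = 66$ ($U = -132 + 198 = 66$)
$s \left(U + 32\right) = 400 \left(66 + 32\right) = 400 \cdot 98 = 39200$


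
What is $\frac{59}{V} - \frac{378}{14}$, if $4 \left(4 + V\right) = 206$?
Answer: $- \frac{2447}{95} \approx -25.758$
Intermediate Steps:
$V = \frac{95}{2}$ ($V = -4 + \frac{1}{4} \cdot 206 = -4 + \frac{103}{2} = \frac{95}{2} \approx 47.5$)
$\frac{59}{V} - \frac{378}{14} = \frac{59}{\frac{95}{2}} - \frac{378}{14} = 59 \cdot \frac{2}{95} - 27 = \frac{118}{95} - 27 = - \frac{2447}{95}$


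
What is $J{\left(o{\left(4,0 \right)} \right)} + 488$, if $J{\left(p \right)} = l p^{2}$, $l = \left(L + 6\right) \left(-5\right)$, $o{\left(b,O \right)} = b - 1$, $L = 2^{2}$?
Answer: $38$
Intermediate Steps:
$L = 4$
$o{\left(b,O \right)} = -1 + b$
$l = -50$ ($l = \left(4 + 6\right) \left(-5\right) = 10 \left(-5\right) = -50$)
$J{\left(p \right)} = - 50 p^{2}$
$J{\left(o{\left(4,0 \right)} \right)} + 488 = - 50 \left(-1 + 4\right)^{2} + 488 = - 50 \cdot 3^{2} + 488 = \left(-50\right) 9 + 488 = -450 + 488 = 38$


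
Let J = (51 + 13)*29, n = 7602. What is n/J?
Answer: 3801/928 ≈ 4.0959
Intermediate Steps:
J = 1856 (J = 64*29 = 1856)
n/J = 7602/1856 = 7602*(1/1856) = 3801/928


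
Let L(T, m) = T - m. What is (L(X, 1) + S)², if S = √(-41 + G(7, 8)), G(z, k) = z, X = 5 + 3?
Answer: (7 + I*√34)² ≈ 15.0 + 81.633*I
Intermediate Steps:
X = 8
S = I*√34 (S = √(-41 + 7) = √(-34) = I*√34 ≈ 5.8309*I)
(L(X, 1) + S)² = ((8 - 1*1) + I*√34)² = ((8 - 1) + I*√34)² = (7 + I*√34)²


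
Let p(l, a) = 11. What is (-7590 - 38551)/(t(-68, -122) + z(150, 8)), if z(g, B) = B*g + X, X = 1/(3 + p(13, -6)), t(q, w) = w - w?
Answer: -645974/16801 ≈ -38.449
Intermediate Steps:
t(q, w) = 0
X = 1/14 (X = 1/(3 + 11) = 1/14 ≈ 0.071429)
z(g, B) = 1/14 + B*g (z(g, B) = B*g + 1/14 = 1/14 + B*g)
(-7590 - 38551)/(t(-68, -122) + z(150, 8)) = (-7590 - 38551)/(0 + (1/14 + 8*150)) = -46141/(0 + (1/14 + 1200)) = -46141/(0 + 16801/14) = -46141/16801/14 = -46141*14/16801 = -645974/16801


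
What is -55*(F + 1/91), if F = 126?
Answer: -630685/91 ≈ -6930.6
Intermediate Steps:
-55*(F + 1/91) = -55*(126 + 1/91) = -55*11467/91 = -630685/91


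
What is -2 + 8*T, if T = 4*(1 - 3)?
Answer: -66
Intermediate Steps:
T = -8 (T = 4*(-2) = -8)
-2 + 8*T = -2 + 8*(-8) = -2 - 64 = -66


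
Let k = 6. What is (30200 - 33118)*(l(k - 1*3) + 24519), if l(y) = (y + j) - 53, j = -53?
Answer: -71245888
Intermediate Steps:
l(y) = -106 + y (l(y) = (y - 53) - 53 = (-53 + y) - 53 = -106 + y)
(30200 - 33118)*(l(k - 1*3) + 24519) = (30200 - 33118)*((-106 + (6 - 1*3)) + 24519) = -2918*((-106 + (6 - 3)) + 24519) = -2918*((-106 + 3) + 24519) = -2918*(-103 + 24519) = -2918*24416 = -71245888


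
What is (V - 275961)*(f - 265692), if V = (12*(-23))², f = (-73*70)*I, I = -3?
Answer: 50018572170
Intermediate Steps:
f = 15330 (f = -73*70*(-3) = -5110*(-3) = 15330)
V = 76176 (V = (-276)² = 76176)
(V - 275961)*(f - 265692) = (76176 - 275961)*(15330 - 265692) = -199785*(-250362) = 50018572170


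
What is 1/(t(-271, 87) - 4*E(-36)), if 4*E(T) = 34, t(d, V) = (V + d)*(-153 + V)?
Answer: 1/12110 ≈ 8.2576e-5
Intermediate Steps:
t(d, V) = (-153 + V)*(V + d)
E(T) = 17/2 (E(T) = (¼)*34 = 17/2)
1/(t(-271, 87) - 4*E(-36)) = 1/((87² - 153*87 - 153*(-271) + 87*(-271)) - 4*17/2) = 1/((7569 - 13311 + 41463 - 23577) - 34) = 1/(12144 - 34) = 1/12110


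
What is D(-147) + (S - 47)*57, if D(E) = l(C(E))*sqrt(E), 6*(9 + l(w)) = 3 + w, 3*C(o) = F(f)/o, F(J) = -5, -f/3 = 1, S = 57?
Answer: 570 - 11243*I*sqrt(3)/189 ≈ 570.0 - 103.03*I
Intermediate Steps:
f = -3 (f = -3*1 = -3)
C(o) = -5/(3*o) (C(o) = (-5/o)/3 = -5/(3*o))
l(w) = -17/2 + w/6 (l(w) = -9 + (3 + w)/6 = -9 + (1/2 + w/6) = -17/2 + w/6)
D(E) = sqrt(E)*(-17/2 - 5/(18*E)) (D(E) = (-17/2 + (-5/(3*E))/6)*sqrt(E) = (-17/2 - 5/(18*E))*sqrt(E) = sqrt(E)*(-17/2 - 5/(18*E)))
D(-147) + (S - 47)*57 = (-5 - 153*(-147))/(18*sqrt(-147)) + (57 - 47)*57 = (-I*sqrt(3)/21)*(-5 + 22491)/18 + 10*57 = (1/18)*(-I*sqrt(3)/21)*22486 + 570 = -11243*I*sqrt(3)/189 + 570 = 570 - 11243*I*sqrt(3)/189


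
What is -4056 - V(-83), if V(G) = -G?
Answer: -4139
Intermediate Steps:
-4056 - V(-83) = -4056 - (-1)*(-83) = -4056 - 1*83 = -4056 - 83 = -4139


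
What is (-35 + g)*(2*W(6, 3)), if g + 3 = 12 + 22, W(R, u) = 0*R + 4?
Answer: -32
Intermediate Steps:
W(R, u) = 4 (W(R, u) = 0 + 4 = 4)
g = 31 (g = -3 + (12 + 22) = -3 + 34 = 31)
(-35 + g)*(2*W(6, 3)) = (-35 + 31)*(2*4) = -4*8 = -32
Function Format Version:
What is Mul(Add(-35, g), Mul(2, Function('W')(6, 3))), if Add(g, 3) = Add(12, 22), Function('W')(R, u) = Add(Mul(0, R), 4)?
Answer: -32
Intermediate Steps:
Function('W')(R, u) = 4 (Function('W')(R, u) = Add(0, 4) = 4)
g = 31 (g = Add(-3, Add(12, 22)) = Add(-3, 34) = 31)
Mul(Add(-35, g), Mul(2, Function('W')(6, 3))) = Mul(Add(-35, 31), Mul(2, 4)) = Mul(-4, 8) = -32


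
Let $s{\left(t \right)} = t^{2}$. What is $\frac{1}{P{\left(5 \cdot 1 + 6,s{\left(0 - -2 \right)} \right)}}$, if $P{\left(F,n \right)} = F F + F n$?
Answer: $\frac{1}{165} \approx 0.0060606$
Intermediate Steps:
$P{\left(F,n \right)} = F^{2} + F n$
$\frac{1}{P{\left(5 \cdot 1 + 6,s{\left(0 - -2 \right)} \right)}} = \frac{1}{\left(5 \cdot 1 + 6\right) \left(\left(5 \cdot 1 + 6\right) + \left(0 - -2\right)^{2}\right)} = \frac{1}{\left(5 + 6\right) \left(\left(5 + 6\right) + \left(0 + 2\right)^{2}\right)} = \frac{1}{11 \left(11 + 2^{2}\right)} = \frac{1}{11 \left(11 + 4\right)} = \frac{1}{11 \cdot 15} = \frac{1}{165}$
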